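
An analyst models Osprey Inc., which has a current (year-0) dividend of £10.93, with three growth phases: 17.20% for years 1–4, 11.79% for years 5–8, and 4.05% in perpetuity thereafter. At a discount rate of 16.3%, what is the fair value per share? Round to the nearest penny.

Three-stage DDM. Project D₁…D_8; terminal Gordon value at t=8 with g = 0.0405; discount at r = 0.163.
D_1 = 12.8100
D_2 = 15.0133
D_3 = 17.5956
D_4 = 20.6220
D_5 = 23.0533
D_6 = 25.7713
D_7 = 28.8097
D_8 = 32.2064
TV_8 = 33.5108/(0.163−0.0405) = 273.5574
P₀ = Σ Dₜ/(1+r)ᵗ + TV_8/(1+r)^8 = 167.1920

£167.19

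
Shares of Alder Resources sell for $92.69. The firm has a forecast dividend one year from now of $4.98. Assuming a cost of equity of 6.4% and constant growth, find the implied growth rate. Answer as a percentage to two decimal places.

1.03%

From P₀ = D₁/(r − g), the implied growth is g = r − D₁/P₀.
g = 0.064 − 4.98/92.69 = 0.064 − 0.05373 = 0.01027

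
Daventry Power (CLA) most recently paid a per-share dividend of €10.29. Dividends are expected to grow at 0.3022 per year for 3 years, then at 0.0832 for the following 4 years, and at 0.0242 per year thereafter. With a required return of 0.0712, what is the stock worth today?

€543.43

Three-stage DDM. Project D₁…D_7; terminal Gordon value at t=7 with g = 0.0242; discount at r = 0.0712.
D_1 = 13.3996
D_2 = 17.4490
D_3 = 22.7221
D_4 = 24.6126
D_5 = 26.6603
D_6 = 28.8785
D_7 = 31.2812
TV_7 = 32.0382/(0.0712−0.0242) = 681.6634
P₀ = Σ Dₜ/(1+r)ᵗ + TV_7/(1+r)^7 = 543.4264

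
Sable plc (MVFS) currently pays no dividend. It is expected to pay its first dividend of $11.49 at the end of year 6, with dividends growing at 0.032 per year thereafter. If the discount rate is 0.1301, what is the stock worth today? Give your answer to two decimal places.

$63.54

Deferred-dividend DDM. At t=5 the remaining stream is a growing perpetuity with first payment D_6 = 11.49.
V_5 = D_6/(r−g) = 11.49/(0.1301−0.032) = 117.1254
P₀ = V_5/(1+r)^5 = 117.1254/(1+0.1301)^5 = 63.5428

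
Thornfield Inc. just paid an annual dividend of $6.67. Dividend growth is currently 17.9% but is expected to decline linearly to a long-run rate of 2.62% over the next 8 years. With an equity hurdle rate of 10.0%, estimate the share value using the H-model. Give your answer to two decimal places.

H-model: P₀ = D₀[(1+g_L) + H(g_S−g_L)]/(r−g_L), with H = 8/2 = 4.
P₀ = 6.67 × [(1+0.0262) + 4×(0.179−0.0262)] / (0.1−0.0262)
   = 6.67 × 1.6374 / 0.0738 = 147.9872

$147.99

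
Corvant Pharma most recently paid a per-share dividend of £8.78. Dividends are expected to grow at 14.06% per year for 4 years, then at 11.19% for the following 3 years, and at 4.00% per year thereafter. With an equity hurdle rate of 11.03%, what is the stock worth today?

Three-stage DDM. Project D₁…D_7; terminal Gordon value at t=7 with g = 0.04; discount at r = 0.1103.
D_1 = 10.0145
D_2 = 11.4225
D_3 = 13.0285
D_4 = 14.8603
D_5 = 16.5232
D_6 = 18.3721
D_7 = 20.4280
TV_7 = 21.2451/(0.1103−0.04) = 302.2061
P₀ = Σ Dₜ/(1+r)ᵗ + TV_7/(1+r)^7 = 212.2871

£212.29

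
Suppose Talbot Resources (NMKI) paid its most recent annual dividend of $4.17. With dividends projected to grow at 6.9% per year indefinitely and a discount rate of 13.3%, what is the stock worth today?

$69.65

Gordon growth model: P₀ = D₁/(r − g). D₁ = 4.17 × (1 + 0.069) = 4.4577.
P₀ = 4.4577 / (0.133 − 0.069) = 4.4577 / 0.064 = 69.6520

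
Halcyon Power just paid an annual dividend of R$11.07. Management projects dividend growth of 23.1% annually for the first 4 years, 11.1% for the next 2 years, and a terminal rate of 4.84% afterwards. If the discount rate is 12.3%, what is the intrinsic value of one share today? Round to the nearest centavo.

Three-stage DDM. Project D₁…D_6; terminal Gordon value at t=6 with g = 0.0484; discount at r = 0.123.
D_1 = 13.6272
D_2 = 16.7750
D_3 = 20.6501
D_4 = 25.4203
D_5 = 28.2419
D_6 = 31.3767
TV_6 = 32.8954/(0.123−0.0484) = 440.9569
P₀ = Σ Dₜ/(1+r)ᵗ + TV_6/(1+r)^6 = 307.3013

R$307.30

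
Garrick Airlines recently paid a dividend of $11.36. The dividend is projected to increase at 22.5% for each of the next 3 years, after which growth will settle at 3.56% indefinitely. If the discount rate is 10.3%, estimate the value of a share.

Two-stage DDM. Project D₁…D_3 at 0.225, terminal growth 0.0356, discount at r = 0.103.
D_1 = 13.9160
D_2 = 17.0471
D_3 = 20.8827
Terminal value at t=3: TV = D_4/(r−g) = 21.6261/(0.103−0.0356) = 320.8623
P₀ = 13.9160/(1+0.103)^1 + 17.0471/(1+0.103)^2 + 20.8827/(1+0.103)^3 + 320.8623/(1+0.103)^3 = 281.2972

$281.30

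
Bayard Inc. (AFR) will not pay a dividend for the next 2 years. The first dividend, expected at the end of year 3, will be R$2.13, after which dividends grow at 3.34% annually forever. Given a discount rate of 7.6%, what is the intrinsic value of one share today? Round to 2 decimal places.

Deferred-dividend DDM. At t=2 the remaining stream is a growing perpetuity with first payment D_3 = 2.13.
V_2 = D_3/(r−g) = 2.13/(0.076−0.0334) = 50.0000
P₀ = V_2/(1+r)^2 = 50.0000/(1+0.076)^2 = 43.1862

R$43.19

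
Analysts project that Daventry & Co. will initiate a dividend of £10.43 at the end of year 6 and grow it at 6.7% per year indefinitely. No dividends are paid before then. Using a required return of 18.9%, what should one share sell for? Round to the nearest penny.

£35.98

Deferred-dividend DDM. At t=5 the remaining stream is a growing perpetuity with first payment D_6 = 10.43.
V_5 = D_6/(r−g) = 10.43/(0.189−0.067) = 85.4918
P₀ = V_5/(1+r)^5 = 85.4918/(1+0.189)^5 = 35.9762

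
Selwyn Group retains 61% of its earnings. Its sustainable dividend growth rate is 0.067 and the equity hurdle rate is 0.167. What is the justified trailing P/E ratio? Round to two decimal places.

4.16

Payout ratio b = 1 − 0.61 = 0.39.
Justified trailing P/E = b(1+g)/(r−g) = 0.39×(1+0.067)/(0.167−0.067) = 4.1613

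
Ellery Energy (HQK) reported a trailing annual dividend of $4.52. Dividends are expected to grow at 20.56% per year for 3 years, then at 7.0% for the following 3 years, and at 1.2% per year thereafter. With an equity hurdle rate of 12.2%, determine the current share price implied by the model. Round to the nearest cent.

$75.74

Three-stage DDM. Project D₁…D_6; terminal Gordon value at t=6 with g = 0.012; discount at r = 0.122.
D_1 = 5.4493
D_2 = 6.5697
D_3 = 7.9204
D_4 = 8.4748
D_5 = 9.0681
D_6 = 9.7029
TV_6 = 9.8193/(0.122−0.012) = 89.2663
P₀ = Σ Dₜ/(1+r)ᵗ + TV_6/(1+r)^6 = 75.7373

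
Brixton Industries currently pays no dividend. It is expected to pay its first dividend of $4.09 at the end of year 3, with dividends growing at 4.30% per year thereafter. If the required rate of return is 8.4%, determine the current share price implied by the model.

Deferred-dividend DDM. At t=2 the remaining stream is a growing perpetuity with first payment D_3 = 4.09.
V_2 = D_3/(r−g) = 4.09/(0.084−0.043) = 99.7561
P₀ = V_2/(1+r)^2 = 99.7561/(1+0.084)^2 = 84.8948

$84.89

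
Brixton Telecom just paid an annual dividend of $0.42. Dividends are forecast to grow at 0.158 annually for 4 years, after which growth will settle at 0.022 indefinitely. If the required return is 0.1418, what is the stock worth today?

Two-stage DDM. Project D₁…D_4 at 0.158, terminal growth 0.022, discount at r = 0.1418.
D_1 = 0.4864
D_2 = 0.5632
D_3 = 0.6522
D_4 = 0.7552
Terminal value at t=4: TV = D_5/(r−g) = 0.7719/(0.1418−0.022) = 6.4428
P₀ = 0.4864/(1+0.1418)^1 + 0.5632/(1+0.1418)^2 + 0.6522/(1+0.1418)^3 + 0.7552/(1+0.1418)^4 + 6.4428/(1+0.1418)^4 = 5.5311

$5.53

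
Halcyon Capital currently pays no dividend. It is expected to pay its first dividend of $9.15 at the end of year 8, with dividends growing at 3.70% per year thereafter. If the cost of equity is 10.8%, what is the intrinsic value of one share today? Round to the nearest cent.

$62.86

Deferred-dividend DDM. At t=7 the remaining stream is a growing perpetuity with first payment D_8 = 9.15.
V_7 = D_8/(r−g) = 9.15/(0.108−0.037) = 128.8732
P₀ = V_7/(1+r)^7 = 128.8732/(1+0.108)^7 = 62.8615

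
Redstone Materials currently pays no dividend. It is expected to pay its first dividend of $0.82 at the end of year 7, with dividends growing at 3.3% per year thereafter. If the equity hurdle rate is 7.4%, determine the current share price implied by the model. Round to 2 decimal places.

Deferred-dividend DDM. At t=6 the remaining stream is a growing perpetuity with first payment D_7 = 0.82.
V_6 = D_7/(r−g) = 0.82/(0.074−0.033) = 20.0000
P₀ = V_6/(1+r)^6 = 20.0000/(1+0.074)^6 = 13.0318

$13.03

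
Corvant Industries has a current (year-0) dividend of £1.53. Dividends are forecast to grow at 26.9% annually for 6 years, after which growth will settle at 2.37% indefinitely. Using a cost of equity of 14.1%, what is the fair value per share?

£38.81

Two-stage DDM. Project D₁…D_6 at 0.269, terminal growth 0.0237, discount at r = 0.141.
D_1 = 1.9416
D_2 = 2.4639
D_3 = 3.1266
D_4 = 3.9677
D_5 = 5.0350
D_6 = 6.3894
Terminal value at t=6: TV = D_7/(r−g) = 6.5408/(0.141−0.0237) = 55.7617
P₀ = 1.9416/(1+0.141)^1 + 2.4639/(1+0.141)^2 + 3.1266/(1+0.141)^3 + 3.9677/(1+0.141)^4 + 5.0350/(1+0.141)^5 + 6.3894/(1+0.141)^6 + 55.7617/(1+0.141)^6 = 38.8102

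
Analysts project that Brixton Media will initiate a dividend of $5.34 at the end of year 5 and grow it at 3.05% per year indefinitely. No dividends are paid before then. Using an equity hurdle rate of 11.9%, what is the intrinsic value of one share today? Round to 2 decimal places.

$38.48

Deferred-dividend DDM. At t=4 the remaining stream is a growing perpetuity with first payment D_5 = 5.34.
V_4 = D_5/(r−g) = 5.34/(0.119−0.0305) = 60.3390
P₀ = V_4/(1+r)^4 = 60.3390/(1+0.119)^4 = 38.4838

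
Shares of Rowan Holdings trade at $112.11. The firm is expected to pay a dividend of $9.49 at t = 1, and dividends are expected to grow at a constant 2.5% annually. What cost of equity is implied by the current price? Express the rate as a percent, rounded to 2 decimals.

10.96%

Rearranging the constant-growth DDM: r = D₁/P₀ + g.
r = 9.4900 / 112.11 + 0.025 = 0.08465 + 0.025 = 0.10965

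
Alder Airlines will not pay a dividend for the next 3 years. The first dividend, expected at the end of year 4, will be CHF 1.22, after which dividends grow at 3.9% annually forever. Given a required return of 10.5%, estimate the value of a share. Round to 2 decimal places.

Deferred-dividend DDM. At t=3 the remaining stream is a growing perpetuity with first payment D_4 = 1.22.
V_3 = D_4/(r−g) = 1.22/(0.105−0.039) = 18.4848
P₀ = V_3/(1+r)^3 = 18.4848/(1+0.105)^3 = 13.7003

CHF 13.70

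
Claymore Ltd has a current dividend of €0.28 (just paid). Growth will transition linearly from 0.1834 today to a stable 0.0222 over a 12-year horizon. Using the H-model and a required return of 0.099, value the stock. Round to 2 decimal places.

H-model: P₀ = D₀[(1+g_L) + H(g_S−g_L)]/(r−g_L), with H = 12/2 = 6.
P₀ = 0.28 × [(1+0.0222) + 6×(0.1834−0.0222)] / (0.099−0.0222)
   = 0.28 × 1.9894 / 0.0768 = 7.2530

€7.25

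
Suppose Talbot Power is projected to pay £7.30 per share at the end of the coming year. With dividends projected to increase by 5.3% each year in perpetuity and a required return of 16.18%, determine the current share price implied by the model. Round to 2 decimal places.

Gordon growth model: P₀ = D₁/(r − g), with D₁ = 7.30 given directly.
P₀ = 7.3000 / (0.1618 − 0.053) = 7.3000 / 0.1088 = 67.0956

£67.10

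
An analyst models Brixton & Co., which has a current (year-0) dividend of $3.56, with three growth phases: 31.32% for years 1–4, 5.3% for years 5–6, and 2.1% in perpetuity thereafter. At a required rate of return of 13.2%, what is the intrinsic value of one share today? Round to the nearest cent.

Three-stage DDM. Project D₁…D_6; terminal Gordon value at t=6 with g = 0.021; discount at r = 0.132.
D_1 = 4.6750
D_2 = 6.1392
D_3 = 8.0620
D_4 = 10.5870
D_5 = 11.1481
D_6 = 11.7390
TV_6 = 11.9855/(0.132−0.021) = 107.9774
P₀ = Σ Dₜ/(1+r)ᵗ + TV_6/(1+r)^6 = 83.8187

$83.82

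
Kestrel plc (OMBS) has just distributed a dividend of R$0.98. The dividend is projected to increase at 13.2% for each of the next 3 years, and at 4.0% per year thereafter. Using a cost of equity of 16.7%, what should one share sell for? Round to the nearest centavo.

Two-stage DDM. Project D₁…D_3 at 0.132, terminal growth 0.04, discount at r = 0.167.
D_1 = 1.1094
D_2 = 1.2558
D_3 = 1.4216
Terminal value at t=3: TV = D_4/(r−g) = 1.4784/(0.167−0.04) = 11.6411
P₀ = 1.1094/(1+0.167)^1 + 1.2558/(1+0.167)^2 + 1.4216/(1+0.167)^3 + 11.6411/(1+0.167)^3 = 10.0917

R$10.09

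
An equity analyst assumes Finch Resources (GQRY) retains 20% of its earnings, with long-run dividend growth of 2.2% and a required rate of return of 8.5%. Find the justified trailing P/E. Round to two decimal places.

Payout ratio b = 1 − 0.20 = 0.80.
Justified trailing P/E = b(1+g)/(r−g) = 0.80×(1+0.022)/(0.085−0.022) = 12.9778

12.98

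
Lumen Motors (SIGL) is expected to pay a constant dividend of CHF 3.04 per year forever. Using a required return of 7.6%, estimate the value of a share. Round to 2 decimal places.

CHF 40.00

Zero-growth DDM (perpetuity): P₀ = D/r = 3.04 / 0.076 = 40.0000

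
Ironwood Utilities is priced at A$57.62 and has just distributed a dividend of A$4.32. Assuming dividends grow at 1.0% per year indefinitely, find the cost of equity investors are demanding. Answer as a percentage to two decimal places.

Rearranging the constant-growth DDM: r = D₁/P₀ + g.
D₁ = 4.32 × (1 + 0.01) = 4.3632.
r = 4.3632 / 57.62 + 0.01 = 0.07572 + 0.01 = 0.08572

8.57%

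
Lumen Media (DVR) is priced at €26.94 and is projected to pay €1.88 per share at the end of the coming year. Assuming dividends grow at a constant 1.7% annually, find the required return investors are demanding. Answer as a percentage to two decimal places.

Rearranging the constant-growth DDM: r = D₁/P₀ + g.
r = 1.8800 / 26.94 + 0.017 = 0.06978 + 0.017 = 0.08678

8.68%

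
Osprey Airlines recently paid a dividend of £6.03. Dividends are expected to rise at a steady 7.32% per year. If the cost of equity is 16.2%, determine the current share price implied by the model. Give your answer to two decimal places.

£72.88

Gordon growth model: P₀ = D₁/(r − g). D₁ = 6.03 × (1 + 0.0732) = 6.4714.
P₀ = 6.4714 / (0.162 − 0.0732) = 6.4714 / 0.0888 = 72.8761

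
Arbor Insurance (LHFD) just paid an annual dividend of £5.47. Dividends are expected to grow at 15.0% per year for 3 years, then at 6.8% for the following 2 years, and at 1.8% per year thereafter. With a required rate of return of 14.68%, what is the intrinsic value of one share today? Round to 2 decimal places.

Three-stage DDM. Project D₁…D_5; terminal Gordon value at t=5 with g = 0.018; discount at r = 0.1468.
D_1 = 6.2905
D_2 = 7.2341
D_3 = 8.3192
D_4 = 8.8849
D_5 = 9.4891
TV_5 = 9.6599/(0.1468−0.018) = 74.9990
P₀ = Σ Dₜ/(1+r)ᵗ + TV_5/(1+r)^5 = 64.2335

£64.23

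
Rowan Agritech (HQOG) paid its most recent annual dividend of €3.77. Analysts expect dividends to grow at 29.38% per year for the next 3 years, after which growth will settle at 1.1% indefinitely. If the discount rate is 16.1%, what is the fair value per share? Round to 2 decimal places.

Two-stage DDM. Project D₁…D_3 at 0.2938, terminal growth 0.011, discount at r = 0.161.
D_1 = 4.8776
D_2 = 6.3107
D_3 = 8.1647
Terminal value at t=3: TV = D_4/(r−g) = 8.2546/(0.161−0.011) = 55.0304
P₀ = 4.8776/(1+0.161)^1 + 6.3107/(1+0.161)^2 + 8.1647/(1+0.161)^3 + 55.0304/(1+0.161)^3 = 49.2649

€49.26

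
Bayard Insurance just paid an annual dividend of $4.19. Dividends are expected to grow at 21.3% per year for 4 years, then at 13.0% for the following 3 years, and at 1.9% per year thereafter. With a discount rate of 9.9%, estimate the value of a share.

$127.41

Three-stage DDM. Project D₁…D_7; terminal Gordon value at t=7 with g = 0.019; discount at r = 0.099.
D_1 = 5.0825
D_2 = 6.1650
D_3 = 7.4782
D_4 = 9.0710
D_5 = 10.2503
D_6 = 11.5828
D_7 = 13.0886
TV_7 = 13.3373/(0.099−0.019) = 166.7158
P₀ = Σ Dₜ/(1+r)ᵗ + TV_7/(1+r)^7 = 127.4060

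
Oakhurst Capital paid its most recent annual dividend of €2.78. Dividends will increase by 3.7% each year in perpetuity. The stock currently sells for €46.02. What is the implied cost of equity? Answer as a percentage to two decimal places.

9.96%

Rearranging the constant-growth DDM: r = D₁/P₀ + g.
D₁ = 2.78 × (1 + 0.037) = 2.8829.
r = 2.8829 / 46.02 + 0.037 = 0.06264 + 0.037 = 0.09964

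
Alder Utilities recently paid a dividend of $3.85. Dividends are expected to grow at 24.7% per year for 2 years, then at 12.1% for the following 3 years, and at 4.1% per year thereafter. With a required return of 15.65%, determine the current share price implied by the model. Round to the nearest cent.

Three-stage DDM. Project D₁…D_5; terminal Gordon value at t=5 with g = 0.041; discount at r = 0.1565.
D_1 = 4.8009
D_2 = 5.9868
D_3 = 6.7112
D_4 = 7.5232
D_5 = 8.4336
TV_5 = 8.7793/(0.1565−0.041) = 76.0115
P₀ = Σ Dₜ/(1+r)ᵗ + TV_5/(1+r)^5 = 57.9891

$57.99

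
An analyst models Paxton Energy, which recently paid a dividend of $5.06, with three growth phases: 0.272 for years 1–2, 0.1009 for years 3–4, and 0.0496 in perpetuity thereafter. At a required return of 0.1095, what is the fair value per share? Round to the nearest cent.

$140.34

Three-stage DDM. Project D₁…D_4; terminal Gordon value at t=4 with g = 0.0496; discount at r = 0.1095.
D_1 = 6.4363
D_2 = 8.1870
D_3 = 9.0131
D_4 = 9.9225
TV_4 = 10.4146/(0.1095−0.0496) = 173.8671
P₀ = Σ Dₜ/(1+r)ᵗ + TV_4/(1+r)^4 = 140.3373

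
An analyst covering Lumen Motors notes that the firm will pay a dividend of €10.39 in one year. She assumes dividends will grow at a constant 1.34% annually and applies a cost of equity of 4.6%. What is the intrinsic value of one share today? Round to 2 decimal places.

€318.71

Gordon growth model: P₀ = D₁/(r − g), with D₁ = 10.39 given directly.
P₀ = 10.3900 / (0.046 − 0.0134) = 10.3900 / 0.0326 = 318.7117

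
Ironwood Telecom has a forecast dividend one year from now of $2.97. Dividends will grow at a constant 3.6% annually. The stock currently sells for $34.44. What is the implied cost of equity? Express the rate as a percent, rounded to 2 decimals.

Rearranging the constant-growth DDM: r = D₁/P₀ + g.
r = 2.9700 / 34.44 + 0.036 = 0.08624 + 0.036 = 0.12224

12.22%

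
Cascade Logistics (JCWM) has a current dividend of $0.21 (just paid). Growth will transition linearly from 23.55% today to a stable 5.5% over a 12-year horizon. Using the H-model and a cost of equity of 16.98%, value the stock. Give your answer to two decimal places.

H-model: P₀ = D₀[(1+g_L) + H(g_S−g_L)]/(r−g_L), with H = 12/2 = 6.
P₀ = 0.21 × [(1+0.055) + 6×(0.2355−0.055)] / (0.1698−0.055)
   = 0.21 × 2.1380 / 0.1148 = 3.9110

$3.91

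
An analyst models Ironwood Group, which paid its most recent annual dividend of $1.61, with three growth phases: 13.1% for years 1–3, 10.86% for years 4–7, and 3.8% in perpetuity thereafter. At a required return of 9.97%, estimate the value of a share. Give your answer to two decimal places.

$42.69

Three-stage DDM. Project D₁…D_7; terminal Gordon value at t=7 with g = 0.038; discount at r = 0.0997.
D_1 = 1.8209
D_2 = 2.0594
D_3 = 2.3292
D_4 = 2.5822
D_5 = 2.8626
D_6 = 3.1735
D_7 = 3.5181
TV_7 = 3.6518/(0.0997−0.038) = 59.1869
P₀ = Σ Dₜ/(1+r)ᵗ + TV_7/(1+r)^7 = 42.6891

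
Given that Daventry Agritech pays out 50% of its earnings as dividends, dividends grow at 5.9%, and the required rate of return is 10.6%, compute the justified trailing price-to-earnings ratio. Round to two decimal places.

11.27

Justified trailing P/E = b(1+g)/(r−g) = 0.50×(1+0.059)/(0.106−0.059) = 11.2660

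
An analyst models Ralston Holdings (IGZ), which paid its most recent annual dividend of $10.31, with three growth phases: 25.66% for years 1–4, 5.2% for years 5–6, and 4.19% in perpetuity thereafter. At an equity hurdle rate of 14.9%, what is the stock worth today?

Three-stage DDM. Project D₁…D_6; terminal Gordon value at t=6 with g = 0.0419; discount at r = 0.149.
D_1 = 12.9555
D_2 = 16.2799
D_3 = 20.4574
D_4 = 25.7067
D_5 = 27.0435
D_6 = 28.4497
TV_6 = 29.6418/(0.149−0.0419) = 276.7674
P₀ = Σ Dₜ/(1+r)ᵗ + TV_6/(1+r)^6 = 197.9906

$197.99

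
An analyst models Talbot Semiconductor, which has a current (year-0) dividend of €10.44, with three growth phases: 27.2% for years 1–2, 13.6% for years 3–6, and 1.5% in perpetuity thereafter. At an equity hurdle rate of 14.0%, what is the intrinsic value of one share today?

Three-stage DDM. Project D₁…D_6; terminal Gordon value at t=6 with g = 0.015; discount at r = 0.14.
D_1 = 13.2797
D_2 = 16.8918
D_3 = 19.1890
D_4 = 21.7987
D_5 = 24.7634
D_6 = 28.1312
TV_6 = 28.5532/(0.14−0.015) = 228.4252
P₀ = Σ Dₜ/(1+r)ᵗ + TV_6/(1+r)^6 = 180.2501

€180.25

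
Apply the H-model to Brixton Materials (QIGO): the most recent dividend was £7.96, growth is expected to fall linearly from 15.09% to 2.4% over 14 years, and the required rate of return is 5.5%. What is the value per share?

£491.03

H-model: P₀ = D₀[(1+g_L) + H(g_S−g_L)]/(r−g_L), with H = 14/2 = 7.
P₀ = 7.96 × [(1+0.024) + 7×(0.1509−0.024)] / (0.055−0.024)
   = 7.96 × 1.9123 / 0.031 = 491.0293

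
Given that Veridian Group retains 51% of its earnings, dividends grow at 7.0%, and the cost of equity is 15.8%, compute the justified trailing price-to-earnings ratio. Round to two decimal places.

5.96

Payout ratio b = 1 − 0.51 = 0.49.
Justified trailing P/E = b(1+g)/(r−g) = 0.49×(1+0.07)/(0.158−0.07) = 5.9580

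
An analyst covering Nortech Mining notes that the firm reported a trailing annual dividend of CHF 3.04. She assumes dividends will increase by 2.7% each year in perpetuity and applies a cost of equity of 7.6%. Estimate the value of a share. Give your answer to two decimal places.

Gordon growth model: P₀ = D₁/(r − g). D₁ = 3.04 × (1 + 0.027) = 3.1221.
P₀ = 3.1221 / (0.076 − 0.027) = 3.1221 / 0.049 = 63.7159

CHF 63.72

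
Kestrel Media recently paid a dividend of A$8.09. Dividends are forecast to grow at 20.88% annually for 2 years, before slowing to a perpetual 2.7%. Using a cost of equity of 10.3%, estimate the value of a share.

Two-stage DDM. Project D₁…D_2 at 0.2088, terminal growth 0.027, discount at r = 0.103.
D_1 = 9.7792
D_2 = 11.8211
Terminal value at t=2: TV = D_3/(r−g) = 12.1403/(0.103−0.027) = 159.7402
P₀ = 9.7792/(1+0.103)^1 + 11.8211/(1+0.103)^2 + 159.7402/(1+0.103)^2 = 149.8820

A$149.88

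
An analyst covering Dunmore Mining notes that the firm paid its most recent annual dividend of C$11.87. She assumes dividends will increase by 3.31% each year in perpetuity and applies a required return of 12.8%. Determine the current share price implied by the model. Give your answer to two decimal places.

C$129.22

Gordon growth model: P₀ = D₁/(r − g). D₁ = 11.87 × (1 + 0.0331) = 12.2629.
P₀ = 12.2629 / (0.128 − 0.0331) = 12.2629 / 0.0949 = 129.2191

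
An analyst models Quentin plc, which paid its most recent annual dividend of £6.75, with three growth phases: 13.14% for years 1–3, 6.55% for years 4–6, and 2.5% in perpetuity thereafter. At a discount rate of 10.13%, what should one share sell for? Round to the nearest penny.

£130.98

Three-stage DDM. Project D₁…D_6; terminal Gordon value at t=6 with g = 0.025; discount at r = 0.1013.
D_1 = 7.6369
D_2 = 8.6404
D_3 = 9.7758
D_4 = 10.4161
D_5 = 11.0984
D_6 = 11.8253
TV_6 = 12.1209/(0.1013−0.025) = 158.8591
P₀ = Σ Dₜ/(1+r)ᵗ + TV_6/(1+r)^6 = 130.9752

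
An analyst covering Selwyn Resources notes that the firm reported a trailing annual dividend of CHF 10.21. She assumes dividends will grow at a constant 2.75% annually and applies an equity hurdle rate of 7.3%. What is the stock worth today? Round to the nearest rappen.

Gordon growth model: P₀ = D₁/(r − g). D₁ = 10.21 × (1 + 0.0275) = 10.4908.
P₀ = 10.4908 / (0.073 − 0.0275) = 10.4908 / 0.0455 = 230.5665

CHF 230.57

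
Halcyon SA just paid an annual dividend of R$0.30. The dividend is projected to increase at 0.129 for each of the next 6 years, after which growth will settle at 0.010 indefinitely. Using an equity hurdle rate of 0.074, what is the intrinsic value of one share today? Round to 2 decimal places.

Two-stage DDM. Project D₁…D_6 at 0.129, terminal growth 0.01, discount at r = 0.074.
D_1 = 0.3387
D_2 = 0.3824
D_3 = 0.4317
D_4 = 0.4874
D_5 = 0.5503
D_6 = 0.6213
Terminal value at t=6: TV = D_7/(r−g) = 0.6275/(0.074−0.01) = 9.8045
P₀ = 0.3387/(1+0.074)^1 + 0.3824/(1+0.074)^2 + 0.4317/(1+0.074)^3 + 0.4874/(1+0.074)^4 + 0.5503/(1+0.074)^5 + 0.6213/(1+0.074)^6 + 9.8045/(1+0.074)^6 = 8.5401

R$8.54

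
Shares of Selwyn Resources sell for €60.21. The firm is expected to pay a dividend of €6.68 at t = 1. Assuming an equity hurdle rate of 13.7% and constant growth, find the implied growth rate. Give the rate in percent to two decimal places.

2.61%

From P₀ = D₁/(r − g), the implied growth is g = r − D₁/P₀.
g = 0.137 − 6.68/60.21 = 0.137 − 0.11095 = 0.02605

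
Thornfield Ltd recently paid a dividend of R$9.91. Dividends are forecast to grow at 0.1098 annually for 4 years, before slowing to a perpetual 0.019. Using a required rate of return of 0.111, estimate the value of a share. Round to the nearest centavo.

Two-stage DDM. Project D₁…D_4 at 0.1098, terminal growth 0.019, discount at r = 0.111.
D_1 = 10.9981
D_2 = 12.2057
D_3 = 13.5459
D_4 = 15.0332
Terminal value at t=4: TV = D_5/(r−g) = 15.3189/(0.111−0.019) = 166.5095
P₀ = 10.9981/(1+0.111)^1 + 12.2057/(1+0.111)^2 + 13.5459/(1+0.111)^3 + 15.0332/(1+0.111)^4 + 166.5095/(1+0.111)^4 = 148.8236

R$148.82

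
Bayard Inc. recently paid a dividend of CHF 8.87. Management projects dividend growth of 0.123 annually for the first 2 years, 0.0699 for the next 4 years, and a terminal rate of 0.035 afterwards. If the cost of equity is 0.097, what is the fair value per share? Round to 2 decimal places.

CHF 193.72

Three-stage DDM. Project D₁…D_6; terminal Gordon value at t=6 with g = 0.035; discount at r = 0.097.
D_1 = 9.9610
D_2 = 11.1862
D_3 = 11.9681
D_4 = 12.8047
D_5 = 13.6998
D_6 = 14.6574
TV_6 = 15.1704/(0.097−0.035) = 244.6834
P₀ = Σ Dₜ/(1+r)ᵗ + TV_6/(1+r)^6 = 193.7164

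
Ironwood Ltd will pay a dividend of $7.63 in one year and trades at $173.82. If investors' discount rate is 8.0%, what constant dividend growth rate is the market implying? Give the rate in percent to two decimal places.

3.61%

From P₀ = D₁/(r − g), the implied growth is g = r − D₁/P₀.
g = 0.08 − 7.63/173.82 = 0.08 − 0.04390 = 0.03610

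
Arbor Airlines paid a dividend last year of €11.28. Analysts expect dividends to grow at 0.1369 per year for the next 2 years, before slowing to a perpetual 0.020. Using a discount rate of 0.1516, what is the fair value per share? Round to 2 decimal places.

Two-stage DDM. Project D₁…D_2 at 0.1369, terminal growth 0.02, discount at r = 0.1516.
D_1 = 12.8242
D_2 = 14.5799
Terminal value at t=2: TV = D_3/(r−g) = 14.8715/(0.1516−0.02) = 113.0051
P₀ = 12.8242/(1+0.1516)^1 + 14.5799/(1+0.1516)^2 + 113.0051/(1+0.1516)^2 = 107.3407

€107.34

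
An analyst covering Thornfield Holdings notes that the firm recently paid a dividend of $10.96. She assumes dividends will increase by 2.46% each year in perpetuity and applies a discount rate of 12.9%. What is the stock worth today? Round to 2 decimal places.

Gordon growth model: P₀ = D₁/(r − g). D₁ = 10.96 × (1 + 0.0246) = 11.2296.
P₀ = 11.2296 / (0.129 − 0.0246) = 11.2296 / 0.1044 = 107.5634

$107.56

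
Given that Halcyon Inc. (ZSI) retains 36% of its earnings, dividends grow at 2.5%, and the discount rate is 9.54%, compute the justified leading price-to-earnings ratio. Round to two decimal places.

Payout ratio b = 1 − 0.36 = 0.64.
Justified leading P/E = b/(r−g) = 0.64/(0.0954−0.025) = 9.0909

9.09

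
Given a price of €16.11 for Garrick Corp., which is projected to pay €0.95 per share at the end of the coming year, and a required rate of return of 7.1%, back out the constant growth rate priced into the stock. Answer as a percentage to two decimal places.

From P₀ = D₁/(r − g), the implied growth is g = r − D₁/P₀.
g = 0.071 − 0.95/16.11 = 0.071 − 0.05897 = 0.01203

1.20%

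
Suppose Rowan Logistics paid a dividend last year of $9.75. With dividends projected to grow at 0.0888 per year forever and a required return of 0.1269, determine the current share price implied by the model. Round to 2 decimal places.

Gordon growth model: P₀ = D₁/(r − g). D₁ = 9.75 × (1 + 0.0888) = 10.6158.
P₀ = 10.6158 / (0.1269 − 0.0888) = 10.6158 / 0.0381 = 278.6299

$278.63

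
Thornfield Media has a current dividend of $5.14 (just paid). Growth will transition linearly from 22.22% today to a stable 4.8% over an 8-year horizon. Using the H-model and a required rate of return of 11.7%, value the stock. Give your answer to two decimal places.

H-model: P₀ = D₀[(1+g_L) + H(g_S−g_L)]/(r−g_L), with H = 8/2 = 4.
P₀ = 5.14 × [(1+0.048) + 4×(0.2222−0.048)] / (0.117−0.048)
   = 5.14 × 1.7448 / 0.069 = 129.9750

$129.97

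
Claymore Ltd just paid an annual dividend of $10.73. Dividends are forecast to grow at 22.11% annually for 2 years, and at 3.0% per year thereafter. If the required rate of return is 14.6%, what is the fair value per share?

$131.79

Two-stage DDM. Project D₁…D_2 at 0.2211, terminal growth 0.03, discount at r = 0.146.
D_1 = 13.1024
D_2 = 15.9993
Terminal value at t=2: TV = D_3/(r−g) = 16.4793/(0.146−0.03) = 142.0631
P₀ = 13.1024/(1+0.146)^1 + 15.9993/(1+0.146)^2 + 142.0631/(1+0.146)^2 = 131.7869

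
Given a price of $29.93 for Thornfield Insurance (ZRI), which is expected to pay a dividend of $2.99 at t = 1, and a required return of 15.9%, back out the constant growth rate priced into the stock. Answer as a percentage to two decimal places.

From P₀ = D₁/(r − g), the implied growth is g = r − D₁/P₀.
g = 0.159 − 2.99/29.93 = 0.159 − 0.09990 = 0.05910

5.91%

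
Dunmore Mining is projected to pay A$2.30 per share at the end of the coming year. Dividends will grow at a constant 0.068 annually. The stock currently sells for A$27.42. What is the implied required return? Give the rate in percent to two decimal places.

Rearranging the constant-growth DDM: r = D₁/P₀ + g.
r = 2.3000 / 27.42 + 0.068 = 0.08388 + 0.068 = 0.15188

15.19%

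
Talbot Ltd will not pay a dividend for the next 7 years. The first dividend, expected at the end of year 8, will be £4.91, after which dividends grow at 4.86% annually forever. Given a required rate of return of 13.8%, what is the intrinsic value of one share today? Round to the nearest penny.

Deferred-dividend DDM. At t=7 the remaining stream is a growing perpetuity with first payment D_8 = 4.91.
V_7 = D_8/(r−g) = 4.91/(0.138−0.0486) = 54.9217
P₀ = V_7/(1+r)^7 = 54.9217/(1+0.138)^7 = 22.2202

£22.22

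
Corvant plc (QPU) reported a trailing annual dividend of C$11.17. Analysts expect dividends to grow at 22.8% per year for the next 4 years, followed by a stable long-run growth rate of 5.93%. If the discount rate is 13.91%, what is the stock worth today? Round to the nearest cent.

Two-stage DDM. Project D₁…D_4 at 0.228, terminal growth 0.0593, discount at r = 0.1391.
D_1 = 13.7168
D_2 = 16.8442
D_3 = 20.6847
D_4 = 25.4008
Terminal value at t=4: TV = D_5/(r−g) = 26.9070/(0.1391−0.0593) = 337.1807
P₀ = 13.7168/(1+0.1391)^1 + 16.8442/(1+0.1391)^2 + 20.6847/(1+0.1391)^3 + 25.4008/(1+0.1391)^4 + 337.1807/(1+0.1391)^4 = 254.3746

C$254.37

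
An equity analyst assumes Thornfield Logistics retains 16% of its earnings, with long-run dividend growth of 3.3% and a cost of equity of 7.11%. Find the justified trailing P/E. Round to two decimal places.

22.77

Payout ratio b = 1 − 0.16 = 0.84.
Justified trailing P/E = b(1+g)/(r−g) = 0.84×(1+0.033)/(0.0711−0.033) = 22.7748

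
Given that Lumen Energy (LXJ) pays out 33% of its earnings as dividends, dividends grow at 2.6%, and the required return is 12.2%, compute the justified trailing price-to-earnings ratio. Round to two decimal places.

Justified trailing P/E = b(1+g)/(r−g) = 0.33×(1+0.026)/(0.122−0.026) = 3.5269

3.53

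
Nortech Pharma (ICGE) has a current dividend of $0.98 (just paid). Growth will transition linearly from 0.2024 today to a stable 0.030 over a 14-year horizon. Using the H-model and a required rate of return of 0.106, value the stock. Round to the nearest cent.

H-model: P₀ = D₀[(1+g_L) + H(g_S−g_L)]/(r−g_L), with H = 14/2 = 7.
P₀ = 0.98 × [(1+0.03) + 7×(0.2024−0.03)] / (0.106−0.03)
   = 0.98 × 2.2368 / 0.076 = 28.8429

$28.84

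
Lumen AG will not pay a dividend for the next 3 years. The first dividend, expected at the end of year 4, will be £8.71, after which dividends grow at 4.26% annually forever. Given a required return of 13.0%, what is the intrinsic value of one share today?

Deferred-dividend DDM. At t=3 the remaining stream is a growing perpetuity with first payment D_4 = 8.71.
V_3 = D_4/(r−g) = 8.71/(0.13−0.0426) = 99.6568
P₀ = V_3/(1+r)^3 = 99.6568/(1+0.13)^3 = 69.0671

£69.07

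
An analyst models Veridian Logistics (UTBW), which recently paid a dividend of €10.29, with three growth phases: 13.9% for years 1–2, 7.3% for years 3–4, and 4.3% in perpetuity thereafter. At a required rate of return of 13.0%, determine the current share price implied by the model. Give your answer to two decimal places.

Three-stage DDM. Project D₁…D_4; terminal Gordon value at t=4 with g = 0.043; discount at r = 0.13.
D_1 = 11.7203
D_2 = 13.3494
D_3 = 14.3239
D_4 = 15.3696
TV_4 = 16.0305/(0.13−0.043) = 184.2584
P₀ = Σ Dₜ/(1+r)ᵗ + TV_4/(1+r)^4 = 153.1893

€153.19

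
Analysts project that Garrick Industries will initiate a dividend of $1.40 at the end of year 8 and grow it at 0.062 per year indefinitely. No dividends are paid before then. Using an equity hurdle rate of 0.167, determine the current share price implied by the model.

Deferred-dividend DDM. At t=7 the remaining stream is a growing perpetuity with first payment D_8 = 1.40.
V_7 = D_8/(r−g) = 1.40/(0.167−0.062) = 13.3333
P₀ = V_7/(1+r)^7 = 13.3333/(1+0.167)^7 = 4.5232

$4.52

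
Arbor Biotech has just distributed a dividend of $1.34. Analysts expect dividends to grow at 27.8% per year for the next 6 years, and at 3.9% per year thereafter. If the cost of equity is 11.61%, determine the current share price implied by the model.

Two-stage DDM. Project D₁…D_6 at 0.278, terminal growth 0.039, discount at r = 0.1161.
D_1 = 1.7125
D_2 = 2.1886
D_3 = 2.7970
D_4 = 3.5746
D_5 = 4.5683
D_6 = 5.8383
Terminal value at t=6: TV = D_7/(r−g) = 6.0660/(0.1161−0.039) = 78.6776
P₀ = 1.7125/(1+0.1161)^1 + 2.1886/(1+0.1161)^2 + 2.7970/(1+0.1161)^3 + 3.5746/(1+0.1161)^4 + 4.5683/(1+0.1161)^5 + 5.8383/(1+0.1161)^6 + 78.6776/(1+0.1161)^6 = 53.9686

$53.97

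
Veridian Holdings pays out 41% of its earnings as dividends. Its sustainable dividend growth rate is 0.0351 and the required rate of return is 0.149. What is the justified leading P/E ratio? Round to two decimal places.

3.60

Justified leading P/E = b/(r−g) = 0.41/(0.149−0.0351) = 3.5996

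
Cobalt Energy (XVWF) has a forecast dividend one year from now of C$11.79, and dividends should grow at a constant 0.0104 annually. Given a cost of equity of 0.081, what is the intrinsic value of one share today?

Gordon growth model: P₀ = D₁/(r − g), with D₁ = 11.79 given directly.
P₀ = 11.7900 / (0.081 − 0.0104) = 11.7900 / 0.0706 = 166.9972

C$167.00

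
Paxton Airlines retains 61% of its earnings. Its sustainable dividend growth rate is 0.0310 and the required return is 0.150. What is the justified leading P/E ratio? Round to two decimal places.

Payout ratio b = 1 − 0.61 = 0.39.
Justified leading P/E = b/(r−g) = 0.39/(0.15−0.031) = 3.2773

3.28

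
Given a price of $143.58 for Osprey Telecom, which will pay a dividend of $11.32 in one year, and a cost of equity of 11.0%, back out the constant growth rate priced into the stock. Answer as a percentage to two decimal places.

3.12%

From P₀ = D₁/(r − g), the implied growth is g = r − D₁/P₀.
g = 0.11 − 11.32/143.58 = 0.11 − 0.07884 = 0.03116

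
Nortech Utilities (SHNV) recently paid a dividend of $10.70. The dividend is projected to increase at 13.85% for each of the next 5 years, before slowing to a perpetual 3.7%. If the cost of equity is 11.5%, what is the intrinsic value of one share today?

$214.87

Two-stage DDM. Project D₁…D_5 at 0.1385, terminal growth 0.037, discount at r = 0.115.
D_1 = 12.1820
D_2 = 13.8692
D_3 = 15.7900
D_4 = 17.9769
D_5 = 20.4668
Terminal value at t=5: TV = D_6/(r−g) = 21.2240/(0.115−0.037) = 272.1029
P₀ = 12.1820/(1+0.115)^1 + 13.8692/(1+0.115)^2 + 15.7900/(1+0.115)^3 + 17.9769/(1+0.115)^4 + 20.4668/(1+0.115)^5 + 272.1029/(1+0.115)^5 = 214.8708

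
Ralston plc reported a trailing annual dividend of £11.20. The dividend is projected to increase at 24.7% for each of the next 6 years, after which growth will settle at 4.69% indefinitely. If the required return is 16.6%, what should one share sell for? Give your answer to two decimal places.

£232.87

Two-stage DDM. Project D₁…D_6 at 0.247, terminal growth 0.0469, discount at r = 0.166.
D_1 = 13.9664
D_2 = 17.4161
D_3 = 21.7179
D_4 = 27.0822
D_5 = 33.7715
D_6 = 42.1131
Terminal value at t=6: TV = D_7/(r−g) = 44.0882/(0.166−0.0469) = 370.1776
P₀ = 13.9664/(1+0.166)^1 + 17.4161/(1+0.166)^2 + 21.7179/(1+0.166)^3 + 27.0822/(1+0.166)^4 + 33.7715/(1+0.166)^5 + 42.1131/(1+0.166)^6 + 370.1776/(1+0.166)^6 = 232.8732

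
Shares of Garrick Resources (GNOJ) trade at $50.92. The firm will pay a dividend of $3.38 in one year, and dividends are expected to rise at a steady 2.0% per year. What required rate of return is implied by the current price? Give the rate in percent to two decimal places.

Rearranging the constant-growth DDM: r = D₁/P₀ + g.
r = 3.3800 / 50.92 + 0.02 = 0.06638 + 0.02 = 0.08638

8.64%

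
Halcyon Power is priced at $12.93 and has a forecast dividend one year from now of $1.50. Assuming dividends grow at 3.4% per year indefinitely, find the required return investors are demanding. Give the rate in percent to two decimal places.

Rearranging the constant-growth DDM: r = D₁/P₀ + g.
r = 1.5000 / 12.93 + 0.034 = 0.11601 + 0.034 = 0.15001

15.00%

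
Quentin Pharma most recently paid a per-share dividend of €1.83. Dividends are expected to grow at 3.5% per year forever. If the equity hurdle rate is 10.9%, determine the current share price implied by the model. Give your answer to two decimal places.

€25.60

Gordon growth model: P₀ = D₁/(r − g). D₁ = 1.83 × (1 + 0.035) = 1.8941.
P₀ = 1.8941 / (0.109 − 0.035) = 1.8941 / 0.074 = 25.5953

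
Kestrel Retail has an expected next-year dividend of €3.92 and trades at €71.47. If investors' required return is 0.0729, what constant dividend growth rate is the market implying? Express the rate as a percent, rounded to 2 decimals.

1.81%

From P₀ = D₁/(r − g), the implied growth is g = r − D₁/P₀.
g = 0.0729 − 3.92/71.47 = 0.0729 − 0.05485 = 0.01805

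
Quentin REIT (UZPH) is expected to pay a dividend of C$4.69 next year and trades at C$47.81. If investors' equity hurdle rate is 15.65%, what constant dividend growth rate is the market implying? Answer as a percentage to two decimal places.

5.84%

From P₀ = D₁/(r − g), the implied growth is g = r − D₁/P₀.
g = 0.1565 − 4.69/47.81 = 0.1565 − 0.09810 = 0.05840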